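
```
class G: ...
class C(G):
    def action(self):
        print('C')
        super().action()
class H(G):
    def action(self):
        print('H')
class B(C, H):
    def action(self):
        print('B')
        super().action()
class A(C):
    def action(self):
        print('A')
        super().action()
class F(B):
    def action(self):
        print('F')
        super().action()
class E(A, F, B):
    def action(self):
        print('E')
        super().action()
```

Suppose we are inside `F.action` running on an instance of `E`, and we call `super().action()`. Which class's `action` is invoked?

L[E] = E + merge(L[A], L[F], L[B], [A F B])
  take A:  [A C G object] + [F B C H G object] + [B C H G object] + [A F B]
  take F:  [C G object] + [F B C H G object] + [B C H G object] + [F B]
  take B:  [C G object] + [B C H G object] + [B C H G object] + [B]
  take C:  [C G object] + [C H G object] + [C H G object]
  take H:  [G object] + [H G object] + [H G object]
  take G:  [G object] + [G object] + [G object]
  take object:  [object] + [object] + [object]
MRO: E A F B C H G object
super() in F.action on a E instance goes to the class after F in E's MRO: B.

B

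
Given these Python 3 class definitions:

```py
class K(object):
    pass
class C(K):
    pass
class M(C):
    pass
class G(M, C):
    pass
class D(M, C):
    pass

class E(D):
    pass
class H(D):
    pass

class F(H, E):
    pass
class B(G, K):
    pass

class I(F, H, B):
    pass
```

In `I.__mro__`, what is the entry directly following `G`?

M

L[I] = I + merge(L[F], L[H], L[B], [F H B])
  take F:  [F H E D M C K object] + [H D M C K object] + [B G M C K object] + [F H B]
  take H:  [H E D M C K object] + [H D M C K object] + [B G M C K object] + [H B]
  take E:  [E D M C K object] + [D M C K object] + [B G M C K object] + [B]
  take D:  [D M C K object] + [D M C K object] + [B G M C K object] + [B]
  take B:  [M C K object] + [M C K object] + [B G M C K object] + [B]
  take G:  [M C K object] + [M C K object] + [G M C K object]
  take M:  [M C K object] + [M C K object] + [M C K object]
  take C:  [C K object] + [C K object] + [C K object]
  take K:  [K object] + [K object] + [K object]
  take object:  [object] + [object] + [object]
MRO: I F H E D B G M C K object
G is at position 6; next is M.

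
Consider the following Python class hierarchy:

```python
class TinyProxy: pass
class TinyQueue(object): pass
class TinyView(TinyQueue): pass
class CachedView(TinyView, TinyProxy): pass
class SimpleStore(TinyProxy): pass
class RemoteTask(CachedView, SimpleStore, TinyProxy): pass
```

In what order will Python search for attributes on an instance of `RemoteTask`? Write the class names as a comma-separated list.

L[RemoteTask] = RemoteTask + merge(L[CachedView], L[SimpleStore], L[TinyProxy], [CachedView SimpleStore TinyProxy])
  take CachedView:  [CachedView TinyView TinyQueue TinyProxy object] + [SimpleStore TinyProxy object] + [TinyProxy object] + [CachedView SimpleStore TinyProxy]
  take TinyView:  [TinyView TinyQueue TinyProxy object] + [SimpleStore TinyProxy object] + [TinyProxy object] + [SimpleStore TinyProxy]
  take TinyQueue:  [TinyQueue TinyProxy object] + [SimpleStore TinyProxy object] + [TinyProxy object] + [SimpleStore TinyProxy]
  take SimpleStore:  [TinyProxy object] + [SimpleStore TinyProxy object] + [TinyProxy object] + [SimpleStore TinyProxy]
  take TinyProxy:  [TinyProxy object] + [TinyProxy object] + [TinyProxy object] + [TinyProxy]
  take object:  [object] + [object] + [object]

RemoteTask, CachedView, TinyView, TinyQueue, SimpleStore, TinyProxy, object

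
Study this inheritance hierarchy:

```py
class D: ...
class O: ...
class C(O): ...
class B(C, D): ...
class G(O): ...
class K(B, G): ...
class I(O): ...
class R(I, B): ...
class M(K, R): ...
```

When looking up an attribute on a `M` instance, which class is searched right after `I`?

L[M] = M + merge(L[K], L[R], [K R])
  take K:  [K B C G O D object] + [R I B C O D object] + [K R]
  take R:  [B C G O D object] + [R I B C O D object] + [R]
  take I:  [B C G O D object] + [I B C O D object]
  take B:  [B C G O D object] + [B C O D object]
  take C:  [C G O D object] + [C O D object]
  take G:  [G O D object] + [O D object]
  take O:  [O D object] + [O D object]
  take D:  [D object] + [D object]
  take object:  [object] + [object]
MRO: M K R I B C G O D object
I is at position 3; next is B.

B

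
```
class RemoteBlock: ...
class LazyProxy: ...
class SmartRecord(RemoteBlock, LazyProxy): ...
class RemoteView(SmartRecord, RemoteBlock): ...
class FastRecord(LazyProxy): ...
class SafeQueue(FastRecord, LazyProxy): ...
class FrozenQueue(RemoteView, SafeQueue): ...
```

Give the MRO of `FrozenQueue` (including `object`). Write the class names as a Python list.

[FrozenQueue, RemoteView, SmartRecord, RemoteBlock, SafeQueue, FastRecord, LazyProxy, object]

L[FrozenQueue] = FrozenQueue + merge(L[RemoteView], L[SafeQueue], [RemoteView SafeQueue])
  take RemoteView:  [RemoteView SmartRecord RemoteBlock LazyProxy object] + [SafeQueue FastRecord LazyProxy object] + [RemoteView SafeQueue]
  take SmartRecord:  [SmartRecord RemoteBlock LazyProxy object] + [SafeQueue FastRecord LazyProxy object] + [SafeQueue]
  take RemoteBlock:  [RemoteBlock LazyProxy object] + [SafeQueue FastRecord LazyProxy object] + [SafeQueue]
  take SafeQueue:  [LazyProxy object] + [SafeQueue FastRecord LazyProxy object] + [SafeQueue]
  take FastRecord:  [LazyProxy object] + [FastRecord LazyProxy object]
  take LazyProxy:  [LazyProxy object] + [LazyProxy object]
  take object:  [object] + [object]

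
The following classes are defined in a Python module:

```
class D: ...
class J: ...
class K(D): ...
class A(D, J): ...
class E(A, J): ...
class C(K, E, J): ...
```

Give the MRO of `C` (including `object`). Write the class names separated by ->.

C -> K -> E -> A -> D -> J -> object

L[C] = C + merge(L[K], L[E], L[J], [K E J])
  take K:  [K D object] + [E A D J object] + [J object] + [K E J]
  take E:  [D object] + [E A D J object] + [J object] + [E J]
  take A:  [D object] + [A D J object] + [J object] + [J]
  take D:  [D object] + [D J object] + [J object] + [J]
  take J:  [object] + [J object] + [J object] + [J]
  take object:  [object] + [object] + [object]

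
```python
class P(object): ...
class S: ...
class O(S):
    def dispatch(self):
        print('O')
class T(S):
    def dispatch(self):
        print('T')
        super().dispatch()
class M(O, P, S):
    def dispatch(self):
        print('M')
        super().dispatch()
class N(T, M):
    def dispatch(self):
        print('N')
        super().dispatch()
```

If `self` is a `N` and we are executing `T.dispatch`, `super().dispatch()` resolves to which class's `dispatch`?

M

L[N] = N + merge(L[T], L[M], [T M])
  take T:  [T S object] + [M O P S object] + [T M]
  take M:  [S object] + [M O P S object] + [M]
  take O:  [S object] + [O P S object]
  take P:  [S object] + [P S object]
  take S:  [S object] + [S object]
  take object:  [object] + [object]
MRO: N T M O P S object
super() in T.dispatch on a N instance goes to the class after T in N's MRO: M.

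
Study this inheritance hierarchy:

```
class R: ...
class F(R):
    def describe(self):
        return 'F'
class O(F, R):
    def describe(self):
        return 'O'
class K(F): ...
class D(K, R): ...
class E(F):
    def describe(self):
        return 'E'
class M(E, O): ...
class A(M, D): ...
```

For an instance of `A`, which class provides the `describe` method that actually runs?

L[A] = A + merge(L[M], L[D], [M D])
  take M:  [M E O F R object] + [D K F R object] + [M D]
  take E:  [E O F R object] + [D K F R object] + [D]
  take O:  [O F R object] + [D K F R object] + [D]
  take D:  [F R object] + [D K F R object] + [D]
  take K:  [F R object] + [K F R object]
  take F:  [F R object] + [F R object]
  take R:  [R object] + [R object]
  take object:  [object] + [object]
MRO: A M E O D K F R object
describe is defined in: E, F, O. First along the MRO is E.

E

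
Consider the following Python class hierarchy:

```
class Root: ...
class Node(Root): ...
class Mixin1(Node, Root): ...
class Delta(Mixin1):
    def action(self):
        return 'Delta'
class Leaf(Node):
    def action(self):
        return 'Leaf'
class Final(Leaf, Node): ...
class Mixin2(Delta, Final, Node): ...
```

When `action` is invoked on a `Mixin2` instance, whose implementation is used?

Delta

L[Mixin2] = Mixin2 + merge(L[Delta], L[Final], L[Node], [Delta Final Node])
  take Delta:  [Delta Mixin1 Node Root object] + [Final Leaf Node Root object] + [Node Root object] + [Delta Final Node]
  take Mixin1:  [Mixin1 Node Root object] + [Final Leaf Node Root object] + [Node Root object] + [Final Node]
  take Final:  [Node Root object] + [Final Leaf Node Root object] + [Node Root object] + [Final Node]
  take Leaf:  [Node Root object] + [Leaf Node Root object] + [Node Root object] + [Node]
  take Node:  [Node Root object] + [Node Root object] + [Node Root object] + [Node]
  take Root:  [Root object] + [Root object] + [Root object]
  take object:  [object] + [object] + [object]
MRO: Mixin2 Delta Mixin1 Final Leaf Node Root object
action is defined in: Delta, Leaf. First along the MRO is Delta.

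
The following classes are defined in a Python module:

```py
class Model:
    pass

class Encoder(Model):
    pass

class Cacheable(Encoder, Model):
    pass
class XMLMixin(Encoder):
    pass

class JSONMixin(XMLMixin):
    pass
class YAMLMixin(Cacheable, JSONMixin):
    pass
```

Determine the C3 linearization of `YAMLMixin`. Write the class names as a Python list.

L[YAMLMixin] = YAMLMixin + merge(L[Cacheable], L[JSONMixin], [Cacheable JSONMixin])
  take Cacheable:  [Cacheable Encoder Model object] + [JSONMixin XMLMixin Encoder Model object] + [Cacheable JSONMixin]
  take JSONMixin:  [Encoder Model object] + [JSONMixin XMLMixin Encoder Model object] + [JSONMixin]
  take XMLMixin:  [Encoder Model object] + [XMLMixin Encoder Model object]
  take Encoder:  [Encoder Model object] + [Encoder Model object]
  take Model:  [Model object] + [Model object]
  take object:  [object] + [object]

[YAMLMixin, Cacheable, JSONMixin, XMLMixin, Encoder, Model, object]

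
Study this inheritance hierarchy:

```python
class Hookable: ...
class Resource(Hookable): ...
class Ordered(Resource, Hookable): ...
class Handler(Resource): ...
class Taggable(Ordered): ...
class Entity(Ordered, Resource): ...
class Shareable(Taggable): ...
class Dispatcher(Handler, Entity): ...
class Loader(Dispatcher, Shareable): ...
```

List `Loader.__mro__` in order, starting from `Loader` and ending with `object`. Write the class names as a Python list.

L[Loader] = Loader + merge(L[Dispatcher], L[Shareable], [Dispatcher Shareable])
  take Dispatcher:  [Dispatcher Handler Entity Ordered Resource Hookable object] + [Shareable Taggable Ordered Resource Hookable object] + [Dispatcher Shareable]
  take Handler:  [Handler Entity Ordered Resource Hookable object] + [Shareable Taggable Ordered Resource Hookable object] + [Shareable]
  take Entity:  [Entity Ordered Resource Hookable object] + [Shareable Taggable Ordered Resource Hookable object] + [Shareable]
  take Shareable:  [Ordered Resource Hookable object] + [Shareable Taggable Ordered Resource Hookable object] + [Shareable]
  take Taggable:  [Ordered Resource Hookable object] + [Taggable Ordered Resource Hookable object]
  take Ordered:  [Ordered Resource Hookable object] + [Ordered Resource Hookable object]
  take Resource:  [Resource Hookable object] + [Resource Hookable object]
  take Hookable:  [Hookable object] + [Hookable object]
  take object:  [object] + [object]

[Loader, Dispatcher, Handler, Entity, Shareable, Taggable, Ordered, Resource, Hookable, object]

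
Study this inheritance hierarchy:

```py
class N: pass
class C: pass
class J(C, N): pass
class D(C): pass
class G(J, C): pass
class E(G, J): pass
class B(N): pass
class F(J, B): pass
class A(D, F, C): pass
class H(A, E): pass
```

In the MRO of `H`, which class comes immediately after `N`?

object

L[H] = H + merge(L[A], L[E], [A E])
  take A:  [A D F J C B N object] + [E G J C N object] + [A E]
  take D:  [D F J C B N object] + [E G J C N object] + [E]
  take F:  [F J C B N object] + [E G J C N object] + [E]
  take E:  [J C B N object] + [E G J C N object] + [E]
  take G:  [J C B N object] + [G J C N object]
  take J:  [J C B N object] + [J C N object]
  take C:  [C B N object] + [C N object]
  take B:  [B N object] + [N object]
  take N:  [N object] + [N object]
  take object:  [object] + [object]
MRO: H A D F E G J C B N object
N is at position 9; next is object.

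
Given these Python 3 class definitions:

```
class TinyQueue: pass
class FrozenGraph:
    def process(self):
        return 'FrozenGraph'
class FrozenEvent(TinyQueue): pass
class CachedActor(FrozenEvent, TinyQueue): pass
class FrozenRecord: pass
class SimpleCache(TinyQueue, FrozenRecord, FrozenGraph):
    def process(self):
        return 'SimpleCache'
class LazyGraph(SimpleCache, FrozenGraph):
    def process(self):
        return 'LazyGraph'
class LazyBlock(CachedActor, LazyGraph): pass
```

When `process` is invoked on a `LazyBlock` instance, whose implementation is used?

LazyGraph

L[LazyBlock] = LazyBlock + merge(L[CachedActor], L[LazyGraph], [CachedActor LazyGraph])
  take CachedActor:  [CachedActor FrozenEvent TinyQueue object] + [LazyGraph SimpleCache TinyQueue FrozenRecord FrozenGraph object] + [CachedActor LazyGraph]
  take FrozenEvent:  [FrozenEvent TinyQueue object] + [LazyGraph SimpleCache TinyQueue FrozenRecord FrozenGraph object] + [LazyGraph]
  take LazyGraph:  [TinyQueue object] + [LazyGraph SimpleCache TinyQueue FrozenRecord FrozenGraph object] + [LazyGraph]
  take SimpleCache:  [TinyQueue object] + [SimpleCache TinyQueue FrozenRecord FrozenGraph object]
  take TinyQueue:  [TinyQueue object] + [TinyQueue FrozenRecord FrozenGraph object]
  take FrozenRecord:  [object] + [FrozenRecord FrozenGraph object]
  take FrozenGraph:  [object] + [FrozenGraph object]
  take object:  [object] + [object]
MRO: LazyBlock CachedActor FrozenEvent LazyGraph SimpleCache TinyQueue FrozenRecord FrozenGraph object
process is defined in: FrozenGraph, LazyGraph, SimpleCache. First along the MRO is LazyGraph.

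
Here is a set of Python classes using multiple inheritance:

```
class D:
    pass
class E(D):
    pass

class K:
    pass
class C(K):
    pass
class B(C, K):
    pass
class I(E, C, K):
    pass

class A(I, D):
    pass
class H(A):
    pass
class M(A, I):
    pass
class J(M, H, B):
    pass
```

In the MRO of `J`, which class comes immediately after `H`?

A

L[J] = J + merge(L[M], L[H], L[B], [M H B])
  take M:  [M A I E D C K object] + [H A I E D C K object] + [B C K object] + [M H B]
  take H:  [A I E D C K object] + [H A I E D C K object] + [B C K object] + [H B]
  take A:  [A I E D C K object] + [A I E D C K object] + [B C K object] + [B]
  take I:  [I E D C K object] + [I E D C K object] + [B C K object] + [B]
  take E:  [E D C K object] + [E D C K object] + [B C K object] + [B]
  take D:  [D C K object] + [D C K object] + [B C K object] + [B]
  take B:  [C K object] + [C K object] + [B C K object] + [B]
  take C:  [C K object] + [C K object] + [C K object]
  take K:  [K object] + [K object] + [K object]
  take object:  [object] + [object] + [object]
MRO: J M H A I E D B C K object
H is at position 2; next is A.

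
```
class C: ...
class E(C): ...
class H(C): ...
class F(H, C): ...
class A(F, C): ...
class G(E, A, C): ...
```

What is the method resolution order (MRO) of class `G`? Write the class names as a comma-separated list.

L[G] = G + merge(L[E], L[A], L[C], [E A C])
  take E:  [E C object] + [A F H C object] + [C object] + [E A C]
  take A:  [C object] + [A F H C object] + [C object] + [A C]
  take F:  [C object] + [F H C object] + [C object] + [C]
  take H:  [C object] + [H C object] + [C object] + [C]
  take C:  [C object] + [C object] + [C object] + [C]
  take object:  [object] + [object] + [object]

G, E, A, F, H, C, object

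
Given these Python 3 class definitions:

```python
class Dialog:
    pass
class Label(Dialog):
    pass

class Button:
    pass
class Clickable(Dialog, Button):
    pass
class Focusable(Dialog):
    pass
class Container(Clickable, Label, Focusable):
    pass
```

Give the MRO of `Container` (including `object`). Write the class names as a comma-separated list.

L[Container] = Container + merge(L[Clickable], L[Label], L[Focusable], [Clickable Label Focusable])
  take Clickable:  [Clickable Dialog Button object] + [Label Dialog object] + [Focusable Dialog object] + [Clickable Label Focusable]
  take Label:  [Dialog Button object] + [Label Dialog object] + [Focusable Dialog object] + [Label Focusable]
  take Focusable:  [Dialog Button object] + [Dialog object] + [Focusable Dialog object] + [Focusable]
  take Dialog:  [Dialog Button object] + [Dialog object] + [Dialog object]
  take Button:  [Button object] + [object] + [object]
  take object:  [object] + [object] + [object]

Container, Clickable, Label, Focusable, Dialog, Button, object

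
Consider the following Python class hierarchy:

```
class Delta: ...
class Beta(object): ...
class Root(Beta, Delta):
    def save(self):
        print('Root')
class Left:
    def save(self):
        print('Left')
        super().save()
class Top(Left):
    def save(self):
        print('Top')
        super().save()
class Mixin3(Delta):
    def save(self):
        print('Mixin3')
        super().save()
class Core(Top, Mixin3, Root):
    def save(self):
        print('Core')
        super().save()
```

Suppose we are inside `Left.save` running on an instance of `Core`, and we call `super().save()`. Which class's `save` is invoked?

L[Core] = Core + merge(L[Top], L[Mixin3], L[Root], [Top Mixin3 Root])
  take Top:  [Top Left object] + [Mixin3 Delta object] + [Root Beta Delta object] + [Top Mixin3 Root]
  take Left:  [Left object] + [Mixin3 Delta object] + [Root Beta Delta object] + [Mixin3 Root]
  take Mixin3:  [object] + [Mixin3 Delta object] + [Root Beta Delta object] + [Mixin3 Root]
  take Root:  [object] + [Delta object] + [Root Beta Delta object] + [Root]
  take Beta:  [object] + [Delta object] + [Beta Delta object]
  take Delta:  [object] + [Delta object] + [Delta object]
  take object:  [object] + [object] + [object]
MRO: Core Top Left Mixin3 Root Beta Delta object
super() in Left.save on a Core instance goes to the class after Left in Core's MRO: Mixin3.

Mixin3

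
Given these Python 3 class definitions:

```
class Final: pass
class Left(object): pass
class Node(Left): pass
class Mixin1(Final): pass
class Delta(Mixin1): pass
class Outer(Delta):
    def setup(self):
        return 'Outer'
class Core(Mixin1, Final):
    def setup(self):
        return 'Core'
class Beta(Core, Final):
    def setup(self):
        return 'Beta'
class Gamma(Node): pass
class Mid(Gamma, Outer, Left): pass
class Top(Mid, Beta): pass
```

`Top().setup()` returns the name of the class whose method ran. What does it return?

Outer

L[Top] = Top + merge(L[Mid], L[Beta], [Mid Beta])
  take Mid:  [Mid Gamma Node Outer Left Delta Mixin1 Final object] + [Beta Core Mixin1 Final object] + [Mid Beta]
  take Gamma:  [Gamma Node Outer Left Delta Mixin1 Final object] + [Beta Core Mixin1 Final object] + [Beta]
  take Node:  [Node Outer Left Delta Mixin1 Final object] + [Beta Core Mixin1 Final object] + [Beta]
  take Outer:  [Outer Left Delta Mixin1 Final object] + [Beta Core Mixin1 Final object] + [Beta]
  take Left:  [Left Delta Mixin1 Final object] + [Beta Core Mixin1 Final object] + [Beta]
  take Delta:  [Delta Mixin1 Final object] + [Beta Core Mixin1 Final object] + [Beta]
  take Beta:  [Mixin1 Final object] + [Beta Core Mixin1 Final object] + [Beta]
  take Core:  [Mixin1 Final object] + [Core Mixin1 Final object]
  take Mixin1:  [Mixin1 Final object] + [Mixin1 Final object]
  take Final:  [Final object] + [Final object]
  take object:  [object] + [object]
MRO: Top Mid Gamma Node Outer Left Delta Beta Core Mixin1 Final object
setup is defined in: Beta, Core, Outer. First along the MRO is Outer.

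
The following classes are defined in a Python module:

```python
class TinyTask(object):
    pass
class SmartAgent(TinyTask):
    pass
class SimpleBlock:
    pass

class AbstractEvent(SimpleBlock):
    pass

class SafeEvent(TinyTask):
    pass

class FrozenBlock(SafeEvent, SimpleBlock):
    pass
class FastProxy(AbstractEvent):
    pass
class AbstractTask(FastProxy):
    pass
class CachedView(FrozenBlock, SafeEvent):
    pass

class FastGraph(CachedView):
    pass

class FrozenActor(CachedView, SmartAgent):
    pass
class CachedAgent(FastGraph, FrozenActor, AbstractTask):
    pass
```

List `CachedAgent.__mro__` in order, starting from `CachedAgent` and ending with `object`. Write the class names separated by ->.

L[CachedAgent] = CachedAgent + merge(L[FastGraph], L[FrozenActor], L[AbstractTask], [FastGraph FrozenActor AbstractTask])
  take FastGraph:  [FastGraph CachedView FrozenBlock SafeEvent TinyTask SimpleBlock object] + [FrozenActor CachedView FrozenBlock SafeEvent SmartAgent TinyTask SimpleBlock object] + [AbstractTask FastProxy AbstractEvent SimpleBlock object] + [FastGraph FrozenActor AbstractTask]
  take FrozenActor:  [CachedView FrozenBlock SafeEvent TinyTask SimpleBlock object] + [FrozenActor CachedView FrozenBlock SafeEvent SmartAgent TinyTask SimpleBlock object] + [AbstractTask FastProxy AbstractEvent SimpleBlock object] + [FrozenActor AbstractTask]
  take CachedView:  [CachedView FrozenBlock SafeEvent TinyTask SimpleBlock object] + [CachedView FrozenBlock SafeEvent SmartAgent TinyTask SimpleBlock object] + [AbstractTask FastProxy AbstractEvent SimpleBlock object] + [AbstractTask]
  take FrozenBlock:  [FrozenBlock SafeEvent TinyTask SimpleBlock object] + [FrozenBlock SafeEvent SmartAgent TinyTask SimpleBlock object] + [AbstractTask FastProxy AbstractEvent SimpleBlock object] + [AbstractTask]
  take SafeEvent:  [SafeEvent TinyTask SimpleBlock object] + [SafeEvent SmartAgent TinyTask SimpleBlock object] + [AbstractTask FastProxy AbstractEvent SimpleBlock object] + [AbstractTask]
  take SmartAgent:  [TinyTask SimpleBlock object] + [SmartAgent TinyTask SimpleBlock object] + [AbstractTask FastProxy AbstractEvent SimpleBlock object] + [AbstractTask]
  take TinyTask:  [TinyTask SimpleBlock object] + [TinyTask SimpleBlock object] + [AbstractTask FastProxy AbstractEvent SimpleBlock object] + [AbstractTask]
  take AbstractTask:  [SimpleBlock object] + [SimpleBlock object] + [AbstractTask FastProxy AbstractEvent SimpleBlock object] + [AbstractTask]
  take FastProxy:  [SimpleBlock object] + [SimpleBlock object] + [FastProxy AbstractEvent SimpleBlock object]
  take AbstractEvent:  [SimpleBlock object] + [SimpleBlock object] + [AbstractEvent SimpleBlock object]
  take SimpleBlock:  [SimpleBlock object] + [SimpleBlock object] + [SimpleBlock object]
  take object:  [object] + [object] + [object]

CachedAgent -> FastGraph -> FrozenActor -> CachedView -> FrozenBlock -> SafeEvent -> SmartAgent -> TinyTask -> AbstractTask -> FastProxy -> AbstractEvent -> SimpleBlock -> object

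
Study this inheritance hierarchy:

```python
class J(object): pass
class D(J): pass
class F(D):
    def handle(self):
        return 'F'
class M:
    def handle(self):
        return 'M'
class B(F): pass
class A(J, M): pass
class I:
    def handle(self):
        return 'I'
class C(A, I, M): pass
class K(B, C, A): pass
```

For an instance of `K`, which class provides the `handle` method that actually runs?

L[K] = K + merge(L[B], L[C], L[A], [B C A])
  take B:  [B F D J object] + [C A J I M object] + [A J M object] + [B C A]
  take F:  [F D J object] + [C A J I M object] + [A J M object] + [C A]
  take D:  [D J object] + [C A J I M object] + [A J M object] + [C A]
  take C:  [J object] + [C A J I M object] + [A J M object] + [C A]
  take A:  [J object] + [A J I M object] + [A J M object] + [A]
  take J:  [J object] + [J I M object] + [J M object]
  take I:  [object] + [I M object] + [M object]
  take M:  [object] + [M object] + [M object]
  take object:  [object] + [object] + [object]
MRO: K B F D C A J I M object
handle is defined in: F, I, M. First along the MRO is F.

F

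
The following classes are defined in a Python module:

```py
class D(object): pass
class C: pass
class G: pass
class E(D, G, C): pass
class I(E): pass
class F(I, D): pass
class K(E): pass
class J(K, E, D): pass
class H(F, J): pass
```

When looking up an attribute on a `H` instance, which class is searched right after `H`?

L[H] = H + merge(L[F], L[J], [F J])
  take F:  [F I E D G C object] + [J K E D G C object] + [F J]
  take I:  [I E D G C object] + [J K E D G C object] + [J]
  take J:  [E D G C object] + [J K E D G C object] + [J]
  take K:  [E D G C object] + [K E D G C object]
  take E:  [E D G C object] + [E D G C object]
  take D:  [D G C object] + [D G C object]
  take G:  [G C object] + [G C object]
  take C:  [C object] + [C object]
  take object:  [object] + [object]
MRO: H F I J K E D G C object
H is at position 0; next is F.

F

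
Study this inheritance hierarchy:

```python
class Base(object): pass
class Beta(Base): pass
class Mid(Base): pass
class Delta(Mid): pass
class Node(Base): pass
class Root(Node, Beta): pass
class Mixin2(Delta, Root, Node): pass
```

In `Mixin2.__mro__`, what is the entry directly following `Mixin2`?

Delta

L[Mixin2] = Mixin2 + merge(L[Delta], L[Root], L[Node], [Delta Root Node])
  take Delta:  [Delta Mid Base object] + [Root Node Beta Base object] + [Node Base object] + [Delta Root Node]
  take Mid:  [Mid Base object] + [Root Node Beta Base object] + [Node Base object] + [Root Node]
  take Root:  [Base object] + [Root Node Beta Base object] + [Node Base object] + [Root Node]
  take Node:  [Base object] + [Node Beta Base object] + [Node Base object] + [Node]
  take Beta:  [Base object] + [Beta Base object] + [Base object]
  take Base:  [Base object] + [Base object] + [Base object]
  take object:  [object] + [object] + [object]
MRO: Mixin2 Delta Mid Root Node Beta Base object
Mixin2 is at position 0; next is Delta.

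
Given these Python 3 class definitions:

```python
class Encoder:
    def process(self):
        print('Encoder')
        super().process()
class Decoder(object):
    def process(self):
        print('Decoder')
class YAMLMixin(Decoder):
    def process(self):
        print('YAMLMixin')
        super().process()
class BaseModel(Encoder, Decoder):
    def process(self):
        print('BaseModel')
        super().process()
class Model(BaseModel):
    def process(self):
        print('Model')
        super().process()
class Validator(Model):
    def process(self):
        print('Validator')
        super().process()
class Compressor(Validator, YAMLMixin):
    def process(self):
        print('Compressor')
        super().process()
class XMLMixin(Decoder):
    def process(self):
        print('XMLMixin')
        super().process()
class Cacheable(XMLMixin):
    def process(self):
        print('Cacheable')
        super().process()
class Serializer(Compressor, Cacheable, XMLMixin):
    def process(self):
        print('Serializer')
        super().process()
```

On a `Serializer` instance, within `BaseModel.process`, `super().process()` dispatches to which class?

L[Serializer] = Serializer + merge(L[Compressor], L[Cacheable], L[XMLMixin], [Compressor Cacheable XMLMixin])
  take Compressor:  [Compressor Validator Model BaseModel Encoder YAMLMixin Decoder object] + [Cacheable XMLMixin Decoder object] + [XMLMixin Decoder object] + [Compressor Cacheable XMLMixin]
  take Validator:  [Validator Model BaseModel Encoder YAMLMixin Decoder object] + [Cacheable XMLMixin Decoder object] + [XMLMixin Decoder object] + [Cacheable XMLMixin]
  take Model:  [Model BaseModel Encoder YAMLMixin Decoder object] + [Cacheable XMLMixin Decoder object] + [XMLMixin Decoder object] + [Cacheable XMLMixin]
  take BaseModel:  [BaseModel Encoder YAMLMixin Decoder object] + [Cacheable XMLMixin Decoder object] + [XMLMixin Decoder object] + [Cacheable XMLMixin]
  take Encoder:  [Encoder YAMLMixin Decoder object] + [Cacheable XMLMixin Decoder object] + [XMLMixin Decoder object] + [Cacheable XMLMixin]
  take YAMLMixin:  [YAMLMixin Decoder object] + [Cacheable XMLMixin Decoder object] + [XMLMixin Decoder object] + [Cacheable XMLMixin]
  take Cacheable:  [Decoder object] + [Cacheable XMLMixin Decoder object] + [XMLMixin Decoder object] + [Cacheable XMLMixin]
  take XMLMixin:  [Decoder object] + [XMLMixin Decoder object] + [XMLMixin Decoder object] + [XMLMixin]
  take Decoder:  [Decoder object] + [Decoder object] + [Decoder object]
  take object:  [object] + [object] + [object]
MRO: Serializer Compressor Validator Model BaseModel Encoder YAMLMixin Cacheable XMLMixin Decoder object
super() in BaseModel.process on a Serializer instance goes to the class after BaseModel in Serializer's MRO: Encoder.

Encoder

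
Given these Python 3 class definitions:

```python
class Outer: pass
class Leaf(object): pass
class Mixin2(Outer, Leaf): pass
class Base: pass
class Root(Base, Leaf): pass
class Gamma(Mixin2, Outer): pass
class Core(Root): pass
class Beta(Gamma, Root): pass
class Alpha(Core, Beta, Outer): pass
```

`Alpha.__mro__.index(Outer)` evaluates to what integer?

L[Alpha] = Alpha + merge(L[Core], L[Beta], L[Outer], [Core Beta Outer])
  take Core:  [Core Root Base Leaf object] + [Beta Gamma Mixin2 Outer Root Base Leaf object] + [Outer object] + [Core Beta Outer]
  take Beta:  [Root Base Leaf object] + [Beta Gamma Mixin2 Outer Root Base Leaf object] + [Outer object] + [Beta Outer]
  take Gamma:  [Root Base Leaf object] + [Gamma Mixin2 Outer Root Base Leaf object] + [Outer object] + [Outer]
  take Mixin2:  [Root Base Leaf object] + [Mixin2 Outer Root Base Leaf object] + [Outer object] + [Outer]
  take Outer:  [Root Base Leaf object] + [Outer Root Base Leaf object] + [Outer object] + [Outer]
  take Root:  [Root Base Leaf object] + [Root Base Leaf object] + [object]
  take Base:  [Base Leaf object] + [Base Leaf object] + [object]
  take Leaf:  [Leaf object] + [Leaf object] + [object]
  take object:  [object] + [object] + [object]
MRO: Alpha Core Beta Gamma Mixin2 Outer Root Base Leaf object
Outer sits at index 5.

5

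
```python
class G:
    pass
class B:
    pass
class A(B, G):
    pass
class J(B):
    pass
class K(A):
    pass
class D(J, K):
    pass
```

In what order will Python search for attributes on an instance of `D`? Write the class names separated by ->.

L[D] = D + merge(L[J], L[K], [J K])
  take J:  [J B object] + [K A B G object] + [J K]
  take K:  [B object] + [K A B G object] + [K]
  take A:  [B object] + [A B G object]
  take B:  [B object] + [B G object]
  take G:  [object] + [G object]
  take object:  [object] + [object]

D -> J -> K -> A -> B -> G -> object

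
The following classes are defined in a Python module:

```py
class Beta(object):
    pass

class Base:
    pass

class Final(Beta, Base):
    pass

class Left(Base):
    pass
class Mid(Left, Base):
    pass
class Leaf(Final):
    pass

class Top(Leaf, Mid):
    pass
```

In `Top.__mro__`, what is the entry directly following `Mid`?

Left

L[Top] = Top + merge(L[Leaf], L[Mid], [Leaf Mid])
  take Leaf:  [Leaf Final Beta Base object] + [Mid Left Base object] + [Leaf Mid]
  take Final:  [Final Beta Base object] + [Mid Left Base object] + [Mid]
  take Beta:  [Beta Base object] + [Mid Left Base object] + [Mid]
  take Mid:  [Base object] + [Mid Left Base object] + [Mid]
  take Left:  [Base object] + [Left Base object]
  take Base:  [Base object] + [Base object]
  take object:  [object] + [object]
MRO: Top Leaf Final Beta Mid Left Base object
Mid is at position 4; next is Left.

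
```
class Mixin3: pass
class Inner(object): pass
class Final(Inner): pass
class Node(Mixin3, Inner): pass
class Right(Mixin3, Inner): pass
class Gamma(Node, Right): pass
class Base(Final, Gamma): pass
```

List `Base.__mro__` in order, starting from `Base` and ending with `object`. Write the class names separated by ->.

Base -> Final -> Gamma -> Node -> Right -> Mixin3 -> Inner -> object

L[Base] = Base + merge(L[Final], L[Gamma], [Final Gamma])
  take Final:  [Final Inner object] + [Gamma Node Right Mixin3 Inner object] + [Final Gamma]
  take Gamma:  [Inner object] + [Gamma Node Right Mixin3 Inner object] + [Gamma]
  take Node:  [Inner object] + [Node Right Mixin3 Inner object]
  take Right:  [Inner object] + [Right Mixin3 Inner object]
  take Mixin3:  [Inner object] + [Mixin3 Inner object]
  take Inner:  [Inner object] + [Inner object]
  take object:  [object] + [object]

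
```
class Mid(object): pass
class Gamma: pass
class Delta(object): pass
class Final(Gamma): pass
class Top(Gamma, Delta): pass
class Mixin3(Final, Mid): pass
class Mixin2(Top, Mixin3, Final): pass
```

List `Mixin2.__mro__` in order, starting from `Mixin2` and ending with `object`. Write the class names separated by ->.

Mixin2 -> Top -> Mixin3 -> Final -> Gamma -> Delta -> Mid -> object

L[Mixin2] = Mixin2 + merge(L[Top], L[Mixin3], L[Final], [Top Mixin3 Final])
  take Top:  [Top Gamma Delta object] + [Mixin3 Final Gamma Mid object] + [Final Gamma object] + [Top Mixin3 Final]
  take Mixin3:  [Gamma Delta object] + [Mixin3 Final Gamma Mid object] + [Final Gamma object] + [Mixin3 Final]
  take Final:  [Gamma Delta object] + [Final Gamma Mid object] + [Final Gamma object] + [Final]
  take Gamma:  [Gamma Delta object] + [Gamma Mid object] + [Gamma object]
  take Delta:  [Delta object] + [Mid object] + [object]
  take Mid:  [object] + [Mid object] + [object]
  take object:  [object] + [object] + [object]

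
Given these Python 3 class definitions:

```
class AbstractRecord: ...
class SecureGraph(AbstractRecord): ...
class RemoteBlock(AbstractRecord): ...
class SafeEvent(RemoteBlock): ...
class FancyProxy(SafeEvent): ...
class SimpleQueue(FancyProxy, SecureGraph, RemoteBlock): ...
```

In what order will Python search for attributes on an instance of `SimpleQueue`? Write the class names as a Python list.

L[SimpleQueue] = SimpleQueue + merge(L[FancyProxy], L[SecureGraph], L[RemoteBlock], [FancyProxy SecureGraph RemoteBlock])
  take FancyProxy:  [FancyProxy SafeEvent RemoteBlock AbstractRecord object] + [SecureGraph AbstractRecord object] + [RemoteBlock AbstractRecord object] + [FancyProxy SecureGraph RemoteBlock]
  take SafeEvent:  [SafeEvent RemoteBlock AbstractRecord object] + [SecureGraph AbstractRecord object] + [RemoteBlock AbstractRecord object] + [SecureGraph RemoteBlock]
  take SecureGraph:  [RemoteBlock AbstractRecord object] + [SecureGraph AbstractRecord object] + [RemoteBlock AbstractRecord object] + [SecureGraph RemoteBlock]
  take RemoteBlock:  [RemoteBlock AbstractRecord object] + [AbstractRecord object] + [RemoteBlock AbstractRecord object] + [RemoteBlock]
  take AbstractRecord:  [AbstractRecord object] + [AbstractRecord object] + [AbstractRecord object]
  take object:  [object] + [object] + [object]

[SimpleQueue, FancyProxy, SafeEvent, SecureGraph, RemoteBlock, AbstractRecord, object]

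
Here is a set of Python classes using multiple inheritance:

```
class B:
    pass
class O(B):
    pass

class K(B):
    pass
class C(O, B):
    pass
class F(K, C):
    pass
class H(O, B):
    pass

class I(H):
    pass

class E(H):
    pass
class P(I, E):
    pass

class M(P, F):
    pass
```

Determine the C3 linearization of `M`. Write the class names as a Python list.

L[M] = M + merge(L[P], L[F], [P F])
  take P:  [P I E H O B object] + [F K C O B object] + [P F]
  take I:  [I E H O B object] + [F K C O B object] + [F]
  take E:  [E H O B object] + [F K C O B object] + [F]
  take H:  [H O B object] + [F K C O B object] + [F]
  take F:  [O B object] + [F K C O B object] + [F]
  take K:  [O B object] + [K C O B object]
  take C:  [O B object] + [C O B object]
  take O:  [O B object] + [O B object]
  take B:  [B object] + [B object]
  take object:  [object] + [object]

[M, P, I, E, H, F, K, C, O, B, object]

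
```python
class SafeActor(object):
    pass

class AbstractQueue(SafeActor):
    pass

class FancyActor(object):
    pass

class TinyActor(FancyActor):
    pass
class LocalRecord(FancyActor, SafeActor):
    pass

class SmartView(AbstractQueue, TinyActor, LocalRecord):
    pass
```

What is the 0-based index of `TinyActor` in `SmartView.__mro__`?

2

L[SmartView] = SmartView + merge(L[AbstractQueue], L[TinyActor], L[LocalRecord], [AbstractQueue TinyActor LocalRecord])
  take AbstractQueue:  [AbstractQueue SafeActor object] + [TinyActor FancyActor object] + [LocalRecord FancyActor SafeActor object] + [AbstractQueue TinyActor LocalRecord]
  take TinyActor:  [SafeActor object] + [TinyActor FancyActor object] + [LocalRecord FancyActor SafeActor object] + [TinyActor LocalRecord]
  take LocalRecord:  [SafeActor object] + [FancyActor object] + [LocalRecord FancyActor SafeActor object] + [LocalRecord]
  take FancyActor:  [SafeActor object] + [FancyActor object] + [FancyActor SafeActor object]
  take SafeActor:  [SafeActor object] + [object] + [SafeActor object]
  take object:  [object] + [object] + [object]
MRO: SmartView AbstractQueue TinyActor LocalRecord FancyActor SafeActor object
TinyActor sits at index 2.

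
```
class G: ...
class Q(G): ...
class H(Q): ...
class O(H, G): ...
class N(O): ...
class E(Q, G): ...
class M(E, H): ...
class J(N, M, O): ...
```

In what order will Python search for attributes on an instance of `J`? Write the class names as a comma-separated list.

L[J] = J + merge(L[N], L[M], L[O], [N M O])
  take N:  [N O H Q G object] + [M E H Q G object] + [O H Q G object] + [N M O]
  take M:  [O H Q G object] + [M E H Q G object] + [O H Q G object] + [M O]
  take O:  [O H Q G object] + [E H Q G object] + [O H Q G object] + [O]
  take E:  [H Q G object] + [E H Q G object] + [H Q G object]
  take H:  [H Q G object] + [H Q G object] + [H Q G object]
  take Q:  [Q G object] + [Q G object] + [Q G object]
  take G:  [G object] + [G object] + [G object]
  take object:  [object] + [object] + [object]

J, N, M, O, E, H, Q, G, object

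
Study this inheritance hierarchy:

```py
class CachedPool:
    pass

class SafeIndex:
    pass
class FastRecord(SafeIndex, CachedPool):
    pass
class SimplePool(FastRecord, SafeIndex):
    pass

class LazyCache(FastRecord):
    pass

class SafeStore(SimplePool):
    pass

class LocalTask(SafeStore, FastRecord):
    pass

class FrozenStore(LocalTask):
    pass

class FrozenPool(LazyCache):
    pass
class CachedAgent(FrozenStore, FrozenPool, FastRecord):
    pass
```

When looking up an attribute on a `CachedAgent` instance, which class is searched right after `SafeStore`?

L[CachedAgent] = CachedAgent + merge(L[FrozenStore], L[FrozenPool], L[FastRecord], [FrozenStore FrozenPool FastRecord])
  take FrozenStore:  [FrozenStore LocalTask SafeStore SimplePool FastRecord SafeIndex CachedPool object] + [FrozenPool LazyCache FastRecord SafeIndex CachedPool object] + [FastRecord SafeIndex CachedPool object] + [FrozenStore FrozenPool FastRecord]
  take LocalTask:  [LocalTask SafeStore SimplePool FastRecord SafeIndex CachedPool object] + [FrozenPool LazyCache FastRecord SafeIndex CachedPool object] + [FastRecord SafeIndex CachedPool object] + [FrozenPool FastRecord]
  take SafeStore:  [SafeStore SimplePool FastRecord SafeIndex CachedPool object] + [FrozenPool LazyCache FastRecord SafeIndex CachedPool object] + [FastRecord SafeIndex CachedPool object] + [FrozenPool FastRecord]
  take SimplePool:  [SimplePool FastRecord SafeIndex CachedPool object] + [FrozenPool LazyCache FastRecord SafeIndex CachedPool object] + [FastRecord SafeIndex CachedPool object] + [FrozenPool FastRecord]
  take FrozenPool:  [FastRecord SafeIndex CachedPool object] + [FrozenPool LazyCache FastRecord SafeIndex CachedPool object] + [FastRecord SafeIndex CachedPool object] + [FrozenPool FastRecord]
  take LazyCache:  [FastRecord SafeIndex CachedPool object] + [LazyCache FastRecord SafeIndex CachedPool object] + [FastRecord SafeIndex CachedPool object] + [FastRecord]
  take FastRecord:  [FastRecord SafeIndex CachedPool object] + [FastRecord SafeIndex CachedPool object] + [FastRecord SafeIndex CachedPool object] + [FastRecord]
  take SafeIndex:  [SafeIndex CachedPool object] + [SafeIndex CachedPool object] + [SafeIndex CachedPool object]
  take CachedPool:  [CachedPool object] + [CachedPool object] + [CachedPool object]
  take object:  [object] + [object] + [object]
MRO: CachedAgent FrozenStore LocalTask SafeStore SimplePool FrozenPool LazyCache FastRecord SafeIndex CachedPool object
SafeStore is at position 3; next is SimplePool.

SimplePool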